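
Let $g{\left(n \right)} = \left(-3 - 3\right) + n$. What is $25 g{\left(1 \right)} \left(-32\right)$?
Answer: $4000$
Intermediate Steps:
$g{\left(n \right)} = -6 + n$
$25 g{\left(1 \right)} \left(-32\right) = 25 \left(-6 + 1\right) \left(-32\right) = 25 \left(-5\right) \left(-32\right) = \left(-125\right) \left(-32\right) = 4000$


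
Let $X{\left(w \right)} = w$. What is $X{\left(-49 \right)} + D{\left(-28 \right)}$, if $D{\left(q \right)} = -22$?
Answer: $-71$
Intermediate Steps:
$X{\left(-49 \right)} + D{\left(-28 \right)} = -49 - 22 = -71$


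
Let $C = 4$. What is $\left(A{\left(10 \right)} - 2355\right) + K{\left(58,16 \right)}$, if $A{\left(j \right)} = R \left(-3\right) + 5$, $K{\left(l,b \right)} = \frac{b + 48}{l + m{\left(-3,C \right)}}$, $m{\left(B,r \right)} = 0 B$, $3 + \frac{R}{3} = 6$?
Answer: $- \frac{68901}{29} \approx -2375.9$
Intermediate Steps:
$R = 9$ ($R = -9 + 3 \cdot 6 = -9 + 18 = 9$)
$m{\left(B,r \right)} = 0$
$K{\left(l,b \right)} = \frac{48 + b}{l}$ ($K{\left(l,b \right)} = \frac{b + 48}{l + 0} = \frac{48 + b}{l}$)
$A{\left(j \right)} = -22$ ($A{\left(j \right)} = 9 \left(-3\right) + 5 = -27 + 5 = -22$)
$\left(A{\left(10 \right)} - 2355\right) + K{\left(58,16 \right)} = \left(-22 - 2355\right) + \frac{48 + 16}{58} = -2377 + \frac{1}{58} \cdot 64 = -2377 + \frac{32}{29} = - \frac{68901}{29}$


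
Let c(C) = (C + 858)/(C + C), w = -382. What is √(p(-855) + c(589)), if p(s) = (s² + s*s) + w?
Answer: √2028335001478/1178 ≈ 1209.0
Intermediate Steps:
c(C) = (858 + C)/(2*C) (c(C) = (858 + C)/((2*C)) = (858 + C)*(1/(2*C)) = (858 + C)/(2*C))
p(s) = -382 + 2*s² (p(s) = (s² + s*s) - 382 = (s² + s²) - 382 = 2*s² - 382 = -382 + 2*s²)
√(p(-855) + c(589)) = √((-382 + 2*(-855)²) + (½)*(858 + 589)/589) = √((-382 + 2*731025) + (½)*(1/589)*1447) = √((-382 + 1462050) + 1447/1178) = √(1461668 + 1447/1178) = √(1721846351/1178) = √2028335001478/1178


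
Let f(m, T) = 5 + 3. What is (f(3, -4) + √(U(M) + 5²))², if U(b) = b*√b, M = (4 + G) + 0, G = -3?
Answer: (8 + √26)² ≈ 171.58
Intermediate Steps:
f(m, T) = 8
M = 1 (M = (4 - 3) + 0 = 1 + 0 = 1)
U(b) = b^(3/2)
(f(3, -4) + √(U(M) + 5²))² = (8 + √(1^(3/2) + 5²))² = (8 + √(1 + 25))² = (8 + √26)²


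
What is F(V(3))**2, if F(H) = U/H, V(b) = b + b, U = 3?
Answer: 1/4 ≈ 0.25000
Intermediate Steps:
V(b) = 2*b
F(H) = 3/H
F(V(3))**2 = (3/((2*3)))**2 = (3/6)**2 = (3*(1/6))**2 = (1/2)**2 = 1/4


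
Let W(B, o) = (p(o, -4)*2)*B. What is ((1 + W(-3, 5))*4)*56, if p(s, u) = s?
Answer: -6496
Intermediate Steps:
W(B, o) = 2*B*o (W(B, o) = (o*2)*B = (2*o)*B = 2*B*o)
((1 + W(-3, 5))*4)*56 = ((1 + 2*(-3)*5)*4)*56 = ((1 - 30)*4)*56 = -29*4*56 = -116*56 = -6496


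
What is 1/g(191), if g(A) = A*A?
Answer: 1/36481 ≈ 2.7412e-5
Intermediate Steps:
g(A) = A²
1/g(191) = 1/(191²) = 1/36481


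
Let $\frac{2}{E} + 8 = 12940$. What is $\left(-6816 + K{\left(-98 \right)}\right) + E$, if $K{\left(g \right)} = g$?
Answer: $- \frac{44705923}{6466} \approx -6914.0$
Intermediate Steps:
$E = \frac{1}{6466}$ ($E = \frac{2}{-8 + 12940} = \frac{2}{12932} = 2 \cdot \frac{1}{12932} = \frac{1}{6466} \approx 0.00015466$)
$\left(-6816 + K{\left(-98 \right)}\right) + E = \left(-6816 - 98\right) + \frac{1}{6466} = -6914 + \frac{1}{6466} = - \frac{44705923}{6466}$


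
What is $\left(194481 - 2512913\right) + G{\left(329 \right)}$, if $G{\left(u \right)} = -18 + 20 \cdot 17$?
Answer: $-2318110$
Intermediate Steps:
$G{\left(u \right)} = 322$ ($G{\left(u \right)} = -18 + 340 = 322$)
$\left(194481 - 2512913\right) + G{\left(329 \right)} = \left(194481 - 2512913\right) + 322 = -2318432 + 322 = -2318110$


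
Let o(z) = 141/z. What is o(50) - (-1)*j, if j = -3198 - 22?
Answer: -160859/50 ≈ -3217.2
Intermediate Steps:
j = -3220
o(50) - (-1)*j = 141/50 - (-1)*(-3220) = 141*(1/50) - 1*3220 = 141/50 - 3220 = -160859/50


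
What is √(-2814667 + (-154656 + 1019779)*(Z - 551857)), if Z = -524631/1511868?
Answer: I*√83970220685195492211/13262 ≈ 6.9096e+5*I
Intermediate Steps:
Z = -174877/503956 (Z = -524631*1/1511868 = -174877/503956 ≈ -0.34701)
√(-2814667 + (-154656 + 1019779)*(Z - 551857)) = √(-2814667 + (-154656 + 1019779)*(-174877/503956 - 551857)) = √(-2814667 + 865123*(-278111821169/503956)) = √(-2814667 - 240600933065188787/503956) = √(-240602351533511439/503956) = I*√83970220685195492211/13262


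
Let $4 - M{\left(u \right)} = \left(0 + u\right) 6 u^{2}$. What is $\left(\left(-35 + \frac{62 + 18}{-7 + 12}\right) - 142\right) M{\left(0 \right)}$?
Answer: $-644$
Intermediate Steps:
$M{\left(u \right)} = 4 - 6 u^{3}$ ($M{\left(u \right)} = 4 - \left(0 + u\right) 6 u^{2} = 4 - u 6 u^{2} = 4 - 6 u u^{2} = 4 - 6 u^{3}$)
$\left(\left(-35 + \frac{62 + 18}{-7 + 12}\right) - 142\right) M{\left(0 \right)} = \left(\left(-35 + \frac{62 + 18}{-7 + 12}\right) - 142\right) \left(4 - 6 \cdot 0^{3}\right) = \left(\left(-35 + \frac{80}{5}\right) - 142\right) \left(4 - 0\right) = \left(\left(-35 + 80 \cdot \frac{1}{5}\right) - 142\right) \left(4 + 0\right) = \left(\left(-35 + 16\right) - 142\right) 4 = \left(-19 - 142\right) 4 = \left(-161\right) 4 = -644$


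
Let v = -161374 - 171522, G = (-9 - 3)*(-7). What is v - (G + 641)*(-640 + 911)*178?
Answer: -35305446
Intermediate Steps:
G = 84 (G = -12*(-7) = 84)
v = -332896
v - (G + 641)*(-640 + 911)*178 = -332896 - (84 + 641)*(-640 + 911)*178 = -332896 - 725*271*178 = -332896 - 196475*178 = -332896 - 1*34972550 = -332896 - 34972550 = -35305446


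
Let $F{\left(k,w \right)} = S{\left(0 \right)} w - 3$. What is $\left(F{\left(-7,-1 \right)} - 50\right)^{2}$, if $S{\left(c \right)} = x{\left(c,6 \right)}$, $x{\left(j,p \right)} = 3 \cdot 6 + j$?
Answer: $5041$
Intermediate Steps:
$x{\left(j,p \right)} = 18 + j$
$S{\left(c \right)} = 18 + c$
$F{\left(k,w \right)} = -3 + 18 w$ ($F{\left(k,w \right)} = \left(18 + 0\right) w - 3 = 18 w - 3 = -3 + 18 w$)
$\left(F{\left(-7,-1 \right)} - 50\right)^{2} = \left(\left(-3 + 18 \left(-1\right)\right) - 50\right)^{2} = \left(\left(-3 - 18\right) - 50\right)^{2} = \left(-21 - 50\right)^{2} = \left(-71\right)^{2} = 5041$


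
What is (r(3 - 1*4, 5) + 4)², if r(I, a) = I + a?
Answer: 64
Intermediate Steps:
(r(3 - 1*4, 5) + 4)² = (((3 - 1*4) + 5) + 4)² = (((3 - 4) + 5) + 4)² = ((-1 + 5) + 4)² = (4 + 4)² = 8² = 64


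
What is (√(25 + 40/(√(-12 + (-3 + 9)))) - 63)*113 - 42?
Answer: -7161 + 113*√(225 - 60*I*√6)/3 ≈ -6569.2 - 176.16*I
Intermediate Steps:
(√(25 + 40/(√(-12 + (-3 + 9)))) - 63)*113 - 42 = (√(25 + 40/(√(-12 + 6))) - 63)*113 - 42 = (√(25 + 40/(√(-6))) - 63)*113 - 42 = (√(25 + 40/((I*√6))) - 63)*113 - 42 = (√(25 + 40*(-I*√6/6)) - 63)*113 - 42 = (√(25 - 20*I*√6/3) - 63)*113 - 42 = (-63 + √(25 - 20*I*√6/3))*113 - 42 = (-7119 + 113*√(25 - 20*I*√6/3)) - 42 = -7161 + 113*√(25 - 20*I*√6/3)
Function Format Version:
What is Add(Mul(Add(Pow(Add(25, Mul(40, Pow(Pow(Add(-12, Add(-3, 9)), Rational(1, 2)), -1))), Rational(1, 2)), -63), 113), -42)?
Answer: Add(-7161, Mul(Rational(113, 3), Pow(Add(225, Mul(-60, I, Pow(6, Rational(1, 2)))), Rational(1, 2)))) ≈ Add(-6569.2, Mul(-176.16, I))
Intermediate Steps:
Add(Mul(Add(Pow(Add(25, Mul(40, Pow(Pow(Add(-12, Add(-3, 9)), Rational(1, 2)), -1))), Rational(1, 2)), -63), 113), -42) = Add(Mul(Add(Pow(Add(25, Mul(40, Pow(Pow(Add(-12, 6), Rational(1, 2)), -1))), Rational(1, 2)), -63), 113), -42) = Add(Mul(Add(Pow(Add(25, Mul(40, Pow(Pow(-6, Rational(1, 2)), -1))), Rational(1, 2)), -63), 113), -42) = Add(Mul(Add(Pow(Add(25, Mul(40, Pow(Mul(I, Pow(6, Rational(1, 2))), -1))), Rational(1, 2)), -63), 113), -42) = Add(Mul(Add(Pow(Add(25, Mul(40, Mul(Rational(-1, 6), I, Pow(6, Rational(1, 2))))), Rational(1, 2)), -63), 113), -42) = Add(Mul(Add(Pow(Add(25, Mul(Rational(-20, 3), I, Pow(6, Rational(1, 2)))), Rational(1, 2)), -63), 113), -42) = Add(Mul(Add(-63, Pow(Add(25, Mul(Rational(-20, 3), I, Pow(6, Rational(1, 2)))), Rational(1, 2))), 113), -42) = Add(Add(-7119, Mul(113, Pow(Add(25, Mul(Rational(-20, 3), I, Pow(6, Rational(1, 2)))), Rational(1, 2)))), -42) = Add(-7161, Mul(113, Pow(Add(25, Mul(Rational(-20, 3), I, Pow(6, Rational(1, 2)))), Rational(1, 2))))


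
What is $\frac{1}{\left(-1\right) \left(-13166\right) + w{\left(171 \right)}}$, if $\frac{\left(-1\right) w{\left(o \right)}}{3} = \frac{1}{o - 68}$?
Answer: $\frac{103}{1356095} \approx 7.5953 \cdot 10^{-5}$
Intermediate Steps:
$w{\left(o \right)} = - \frac{3}{-68 + o}$ ($w{\left(o \right)} = - \frac{3}{o - 68} = - \frac{3}{-68 + o}$)
$\frac{1}{\left(-1\right) \left(-13166\right) + w{\left(171 \right)}} = \frac{1}{\left(-1\right) \left(-13166\right) - \frac{3}{-68 + 171}} = \frac{1}{13166 - \frac{3}{103}} = \frac{1}{\frac{1356095}{103}} = \frac{103}{1356095}$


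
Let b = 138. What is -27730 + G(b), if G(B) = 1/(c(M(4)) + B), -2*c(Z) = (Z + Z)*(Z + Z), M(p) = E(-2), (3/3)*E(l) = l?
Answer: -3604899/130 ≈ -27730.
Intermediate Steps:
E(l) = l
M(p) = -2
c(Z) = -2*Z² (c(Z) = -(Z + Z)*(Z + Z)/2 = -2*Z*2*Z/2 = -2*Z²)
G(B) = 1/(-8 + B) (G(B) = 1/(-2*(-2)² + B) = 1/(-2*4 + B) = 1/(-8 + B))
-27730 + G(b) = -27730 + 1/(-8 + 138) = -27730 + 1/130 = -3604899/130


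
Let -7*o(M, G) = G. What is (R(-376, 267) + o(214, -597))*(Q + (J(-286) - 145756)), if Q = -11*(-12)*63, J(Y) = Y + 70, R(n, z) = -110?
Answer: 23814488/7 ≈ 3.4021e+6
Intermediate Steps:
o(M, G) = -G/7
J(Y) = 70 + Y
Q = 8316 (Q = 132*63 = 8316)
(R(-376, 267) + o(214, -597))*(Q + (J(-286) - 145756)) = (-110 - ⅐*(-597))*(8316 + ((70 - 286) - 145756)) = (-110 + 597/7)*(8316 + (-216 - 145756)) = -173*(8316 - 145972)/7 = -173/7*(-137656) = 23814488/7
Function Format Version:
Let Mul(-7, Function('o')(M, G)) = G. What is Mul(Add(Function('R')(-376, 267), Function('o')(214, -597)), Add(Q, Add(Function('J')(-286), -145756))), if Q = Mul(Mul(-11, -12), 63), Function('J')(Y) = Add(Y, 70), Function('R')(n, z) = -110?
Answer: Rational(23814488, 7) ≈ 3.4021e+6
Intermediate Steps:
Function('o')(M, G) = Mul(Rational(-1, 7), G)
Function('J')(Y) = Add(70, Y)
Q = 8316 (Q = Mul(132, 63) = 8316)
Mul(Add(Function('R')(-376, 267), Function('o')(214, -597)), Add(Q, Add(Function('J')(-286), -145756))) = Mul(Add(-110, Mul(Rational(-1, 7), -597)), Add(8316, Add(Add(70, -286), -145756))) = Mul(Add(-110, Rational(597, 7)), Add(8316, Add(-216, -145756))) = Mul(Rational(-173, 7), Add(8316, -145972)) = Mul(Rational(-173, 7), -137656) = Rational(23814488, 7)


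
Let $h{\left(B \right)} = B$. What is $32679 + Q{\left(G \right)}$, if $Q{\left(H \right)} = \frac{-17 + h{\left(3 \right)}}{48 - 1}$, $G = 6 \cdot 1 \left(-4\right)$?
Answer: $\frac{1535899}{47} \approx 32679.0$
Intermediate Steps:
$G = -24$ ($G = 6 \left(-4\right) = -24$)
$Q{\left(H \right)} = - \frac{14}{47}$ ($Q{\left(H \right)} = \frac{-17 + 3}{48 - 1} = - \frac{14}{47}$)
$32679 + Q{\left(G \right)} = 32679 - \frac{14}{47} = \frac{1535899}{47}$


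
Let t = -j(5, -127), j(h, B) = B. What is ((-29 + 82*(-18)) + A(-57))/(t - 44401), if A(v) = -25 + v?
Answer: 529/14758 ≈ 0.035845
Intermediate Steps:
t = 127 (t = -1*(-127) = 127)
((-29 + 82*(-18)) + A(-57))/(t - 44401) = ((-29 + 82*(-18)) + (-25 - 57))/(127 - 44401) = ((-29 - 1476) - 82)/(-44274) = (-1505 - 82)*(-1/44274) = -1587*(-1/44274) = 529/14758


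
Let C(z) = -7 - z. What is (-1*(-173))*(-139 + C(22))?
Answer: -29064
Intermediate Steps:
(-1*(-173))*(-139 + C(22)) = (-1*(-173))*(-139 + (-7 - 1*22)) = 173*(-139 + (-7 - 22)) = 173*(-139 - 29) = 173*(-168) = -29064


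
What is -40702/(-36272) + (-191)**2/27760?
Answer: 153320397/62931920 ≈ 2.4363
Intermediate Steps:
-40702/(-36272) + (-191)**2/27760 = -40702*(-1/36272) + 36481*(1/27760) = 20351/18136 + 36481/27760 = 153320397/62931920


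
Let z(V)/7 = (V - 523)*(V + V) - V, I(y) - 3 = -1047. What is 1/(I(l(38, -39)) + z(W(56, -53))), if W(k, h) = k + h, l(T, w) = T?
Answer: -1/22905 ≈ -4.3659e-5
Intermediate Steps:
W(k, h) = h + k
I(y) = -1044 (I(y) = 3 - 1047 = -1044)
z(V) = -7*V + 14*V*(-523 + V) (z(V) = 7*((V - 523)*(V + V) - V) = 7*((-523 + V)*(2*V) - V) = 7*(2*V*(-523 + V) - V) = 7*(-V + 2*V*(-523 + V)) = -7*V + 14*V*(-523 + V))
1/(I(l(38, -39)) + z(W(56, -53))) = 1/(-1044 + 7*(-53 + 56)*(-1047 + 2*(-53 + 56))) = 1/(-1044 + 7*3*(-1047 + 2*3)) = 1/(-1044 + 7*3*(-1047 + 6)) = 1/(-1044 + 7*3*(-1041)) = 1/(-1044 - 21861) = 1/(-22905) = -1/22905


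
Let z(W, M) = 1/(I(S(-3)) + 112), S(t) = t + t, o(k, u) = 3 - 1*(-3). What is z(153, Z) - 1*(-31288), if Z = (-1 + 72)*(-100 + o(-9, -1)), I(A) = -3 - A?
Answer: 3598121/115 ≈ 31288.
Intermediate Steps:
o(k, u) = 6 (o(k, u) = 3 + 3 = 6)
S(t) = 2*t
Z = -6674 (Z = (-1 + 72)*(-100 + 6) = 71*(-94) = -6674)
z(W, M) = 1/115 (z(W, M) = 1/((-3 - 2*(-3)) + 112) = 1/((-3 - 1*(-6)) + 112) = 1/((-3 + 6) + 112) = 1/(3 + 112) = 1/115)
z(153, Z) - 1*(-31288) = 1/115 - 1*(-31288) = 1/115 + 31288 = 3598121/115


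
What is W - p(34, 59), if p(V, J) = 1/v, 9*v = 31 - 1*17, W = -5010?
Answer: -70149/14 ≈ -5010.6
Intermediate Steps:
v = 14/9 (v = (31 - 1*17)/9 = (31 - 17)/9 = (1/9)*14 = 14/9 ≈ 1.5556)
p(V, J) = 9/14 (p(V, J) = 1/(14/9) = 9/14)
W - p(34, 59) = -5010 - 1*9/14 = -5010 - 9/14 = -70149/14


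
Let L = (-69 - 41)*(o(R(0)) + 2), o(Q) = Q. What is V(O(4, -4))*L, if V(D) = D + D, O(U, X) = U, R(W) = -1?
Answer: -880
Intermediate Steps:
V(D) = 2*D
L = -110 (L = (-69 - 41)*(-1 + 2) = -110*1 = -110)
V(O(4, -4))*L = (2*4)*(-110) = 8*(-110) = -880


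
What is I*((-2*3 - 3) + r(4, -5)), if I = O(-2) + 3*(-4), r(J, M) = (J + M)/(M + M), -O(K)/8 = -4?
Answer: -178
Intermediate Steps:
O(K) = 32 (O(K) = -8*(-4) = 32)
r(J, M) = (J + M)/(2*M) (r(J, M) = (J + M)/((2*M)) = (J + M)*(1/(2*M)) = (J + M)/(2*M))
I = 20 (I = 32 + 3*(-4) = 32 - 12 = 20)
I*((-2*3 - 3) + r(4, -5)) = 20*((-2*3 - 3) + (½)*(4 - 5)/(-5)) = 20*((-6 - 3) + (½)*(-⅕)*(-1)) = 20*(-9 + ⅒) = 20*(-89/10) = -178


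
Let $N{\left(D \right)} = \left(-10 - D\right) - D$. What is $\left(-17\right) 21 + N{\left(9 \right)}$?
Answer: $-385$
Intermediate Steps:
$N{\left(D \right)} = -10 - 2 D$
$\left(-17\right) 21 + N{\left(9 \right)} = \left(-17\right) 21 - 28 = -357 - 28 = -385$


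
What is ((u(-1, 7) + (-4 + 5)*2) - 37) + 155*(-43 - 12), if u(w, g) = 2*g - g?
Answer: -8553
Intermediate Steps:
u(w, g) = g
((u(-1, 7) + (-4 + 5)*2) - 37) + 155*(-43 - 12) = ((7 + (-4 + 5)*2) - 37) + 155*(-43 - 12) = ((7 + 1*2) - 37) + 155*(-55) = ((7 + 2) - 37) - 8525 = (9 - 37) - 8525 = -28 - 8525 = -8553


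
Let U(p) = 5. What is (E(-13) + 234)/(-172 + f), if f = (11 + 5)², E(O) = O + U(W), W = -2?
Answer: 113/42 ≈ 2.6905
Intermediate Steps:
E(O) = 5 + O (E(O) = O + 5 = 5 + O)
f = 256 (f = 16² = 256)
(E(-13) + 234)/(-172 + f) = ((5 - 13) + 234)/(-172 + 256) = (-8 + 234)/84 = 226*(1/84) = 113/42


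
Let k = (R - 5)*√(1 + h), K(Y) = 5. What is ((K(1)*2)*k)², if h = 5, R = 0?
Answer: 15000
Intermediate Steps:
k = -5*√6 (k = (0 - 5)*√(1 + 5) = -5*√6 ≈ -12.247)
((K(1)*2)*k)² = ((5*2)*(-5*√6))² = (10*(-5*√6))² = (-50*√6)² = 15000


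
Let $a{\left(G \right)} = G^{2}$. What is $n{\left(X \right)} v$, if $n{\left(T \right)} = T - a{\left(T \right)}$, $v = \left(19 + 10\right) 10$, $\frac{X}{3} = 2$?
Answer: $-8700$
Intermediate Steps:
$X = 6$ ($X = 3 \cdot 2 = 6$)
$v = 290$ ($v = 29 \cdot 10 = 290$)
$n{\left(T \right)} = T - T^{2}$
$n{\left(X \right)} v = 6 \left(1 - 6\right) 290 = 6 \left(-5\right) 290 = \left(-30\right) 290 = -8700$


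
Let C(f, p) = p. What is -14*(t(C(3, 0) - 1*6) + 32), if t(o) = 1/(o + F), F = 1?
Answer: -2226/5 ≈ -445.20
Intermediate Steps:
t(o) = 1/(1 + o) (t(o) = 1/(o + 1) = 1/(1 + o))
-14*(t(C(3, 0) - 1*6) + 32) = -14*(1/(1 + (0 - 1*6)) + 32) = -14*(1/(1 + (0 - 6)) + 32) = -14*(1/(1 - 6) + 32) = -14*(1/(-5) + 32) = -14*(-1/5 + 32) = -14*159/5 = -2226/5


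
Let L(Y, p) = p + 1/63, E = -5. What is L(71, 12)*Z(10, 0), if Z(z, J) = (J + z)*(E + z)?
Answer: 37850/63 ≈ 600.79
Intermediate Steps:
L(Y, p) = 1/63 + p (L(Y, p) = p + 1/63 = 1/63 + p)
Z(z, J) = (-5 + z)*(J + z) (Z(z, J) = (J + z)*(-5 + z) = (-5 + z)*(J + z))
L(71, 12)*Z(10, 0) = (1/63 + 12)*(10**2 - 5*0 - 5*10 + 0*10) = 757*(100 + 0 - 50 + 0)/63 = (757/63)*50 = 37850/63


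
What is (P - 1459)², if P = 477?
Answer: 964324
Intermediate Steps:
(P - 1459)² = (477 - 1459)² = (-982)² = 964324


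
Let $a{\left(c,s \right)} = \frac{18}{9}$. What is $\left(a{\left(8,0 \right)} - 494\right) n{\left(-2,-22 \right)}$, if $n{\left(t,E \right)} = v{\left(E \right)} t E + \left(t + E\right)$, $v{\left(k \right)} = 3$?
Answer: $-53136$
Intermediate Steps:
$n{\left(t,E \right)} = E + t + 3 E t$ ($n{\left(t,E \right)} = 3 t E + \left(t + E\right) = 3 E t + \left(E + t\right) = E + t + 3 E t$)
$a{\left(c,s \right)} = 2$ ($a{\left(c,s \right)} = 18 \cdot \frac{1}{9} = 2$)
$\left(a{\left(8,0 \right)} - 494\right) n{\left(-2,-22 \right)} = \left(2 - 494\right) \left(-22 - 2 + 3 \left(-22\right) \left(-2\right)\right) = - 492 \left(-22 - 2 + 132\right) = \left(-492\right) 108 = -53136$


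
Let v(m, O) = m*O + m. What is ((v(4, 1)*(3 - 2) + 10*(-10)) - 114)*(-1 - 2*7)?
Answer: 3090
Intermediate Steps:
v(m, O) = m + O*m (v(m, O) = O*m + m = m + O*m)
((v(4, 1)*(3 - 2) + 10*(-10)) - 114)*(-1 - 2*7) = (((4*(1 + 1))*(3 - 2) + 10*(-10)) - 114)*(-1 - 2*7) = (((4*2)*1 - 100) - 114)*(-1 - 14) = ((8*1 - 100) - 114)*(-15) = ((8 - 100) - 114)*(-15) = (-92 - 114)*(-15) = -206*(-15) = 3090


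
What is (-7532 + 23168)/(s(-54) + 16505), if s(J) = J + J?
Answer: 15636/16397 ≈ 0.95359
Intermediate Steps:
s(J) = 2*J
(-7532 + 23168)/(s(-54) + 16505) = (-7532 + 23168)/(2*(-54) + 16505) = 15636/(-108 + 16505) = 15636/16397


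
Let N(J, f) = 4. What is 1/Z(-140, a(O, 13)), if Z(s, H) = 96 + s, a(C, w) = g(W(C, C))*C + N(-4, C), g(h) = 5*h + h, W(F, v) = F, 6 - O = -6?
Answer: -1/44 ≈ -0.022727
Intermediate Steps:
O = 12 (O = 6 - 1*(-6) = 6 + 6 = 12)
g(h) = 6*h
a(C, w) = 4 + 6*C² (a(C, w) = (6*C)*C + 4 = 6*C² + 4 = 4 + 6*C²)
1/Z(-140, a(O, 13)) = 1/(96 - 140) = 1/(-44) = -1/44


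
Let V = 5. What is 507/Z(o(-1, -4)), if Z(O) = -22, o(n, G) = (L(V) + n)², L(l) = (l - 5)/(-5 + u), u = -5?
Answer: -507/22 ≈ -23.045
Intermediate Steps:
L(l) = ½ - l/10 (L(l) = (l - 5)/(-5 - 5) = (-5 + l)/(-10) = (-5 + l)*(-⅒) = ½ - l/10)
o(n, G) = n² (o(n, G) = ((½ - ⅒*5) + n)² = ((½ - ½) + n)² = (0 + n)² = n²)
507/Z(o(-1, -4)) = 507/(-22) = 507*(-1/22) = -507/22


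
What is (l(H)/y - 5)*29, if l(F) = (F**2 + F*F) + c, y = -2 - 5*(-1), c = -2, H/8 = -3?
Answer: 32915/3 ≈ 10972.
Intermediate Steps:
H = -24 (H = 8*(-3) = -24)
y = 3 (y = -2 + 5 = 3)
l(F) = -2 + 2*F**2 (l(F) = (F**2 + F*F) - 2 = (F**2 + F**2) - 2 = 2*F**2 - 2 = -2 + 2*F**2)
(l(H)/y - 5)*29 = ((-2 + 2*(-24)**2)/3 - 5)*29 = ((-2 + 2*576)*(1/3) - 5)*29 = ((-2 + 1152)*(1/3) - 5)*29 = (1150*(1/3) - 5)*29 = (1150/3 - 5)*29 = (1135/3)*29 = 32915/3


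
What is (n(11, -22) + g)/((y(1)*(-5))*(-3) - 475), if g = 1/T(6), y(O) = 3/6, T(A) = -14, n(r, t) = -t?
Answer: -307/6545 ≈ -0.046906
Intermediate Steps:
y(O) = ½ (y(O) = 3*(⅙) = ½)
g = -1/14 (g = 1/(-14) = -1/14 ≈ -0.071429)
(n(11, -22) + g)/((y(1)*(-5))*(-3) - 475) = (-1*(-22) - 1/14)/(((½)*(-5))*(-3) - 475) = (22 - 1/14)/(-5/2*(-3) - 475) = 307/(14*(15/2 - 475)) = 307/(14*(-935/2)) = (307/14)*(-2/935) = -307/6545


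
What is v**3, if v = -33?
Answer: -35937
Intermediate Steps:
v**3 = (-33)**3 = -35937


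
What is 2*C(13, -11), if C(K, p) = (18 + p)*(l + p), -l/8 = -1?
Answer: -42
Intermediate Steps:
l = 8 (l = -8*(-1) = 8)
C(K, p) = (8 + p)*(18 + p) (C(K, p) = (18 + p)*(8 + p) = (8 + p)*(18 + p))
2*C(13, -11) = 2*(144 + (-11)**2 + 26*(-11)) = 2*(144 + 121 - 286) = 2*(-21) = -42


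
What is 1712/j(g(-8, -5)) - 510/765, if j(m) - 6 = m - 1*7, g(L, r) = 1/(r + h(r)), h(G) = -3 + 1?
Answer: -4496/3 ≈ -1498.7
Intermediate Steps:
h(G) = -2
g(L, r) = 1/(-2 + r) (g(L, r) = 1/(r - 2) = 1/(-2 + r))
j(m) = -1 + m (j(m) = 6 + (m - 1*7) = 6 + (m - 7) = 6 + (-7 + m) = -1 + m)
1712/j(g(-8, -5)) - 510/765 = 1712/(-1 + 1/(-2 - 5)) - 510/765 = 1712/(-1 + 1/(-7)) - 510*1/765 = 1712/(-1 - 1/7) - 2/3 = 1712/(-8/7) - 2/3 = 1712*(-7/8) - 2/3 = -1498 - 2/3 = -4496/3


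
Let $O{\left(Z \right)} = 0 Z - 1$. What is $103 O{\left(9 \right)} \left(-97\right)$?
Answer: $9991$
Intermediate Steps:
$O{\left(Z \right)} = -1$ ($O{\left(Z \right)} = 0 - 1 = -1$)
$103 O{\left(9 \right)} \left(-97\right) = 103 \left(-1\right) \left(-97\right) = \left(-103\right) \left(-97\right) = 9991$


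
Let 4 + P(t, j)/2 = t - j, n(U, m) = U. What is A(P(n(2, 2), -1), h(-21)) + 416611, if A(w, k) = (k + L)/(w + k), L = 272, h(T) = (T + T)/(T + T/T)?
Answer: 419352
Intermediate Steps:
h(T) = 2*T/(1 + T) (h(T) = (2*T)/(T + 1) = (2*T)/(1 + T) = 2*T/(1 + T))
P(t, j) = -8 - 2*j + 2*t (P(t, j) = -8 + 2*(t - j) = -8 + (-2*j + 2*t) = -8 - 2*j + 2*t)
A(w, k) = (272 + k)/(k + w) (A(w, k) = (k + 272)/(w + k) = (272 + k)/(k + w))
A(P(n(2, 2), -1), h(-21)) + 416611 = (272 + 2*(-21)/(1 - 21))/(2*(-21)/(1 - 21) + (-8 - 2*(-1) + 2*2)) + 416611 = (272 + 2*(-21)/(-20))/(2*(-21)/(-20) + (-8 + 2 + 4)) + 416611 = (272 + 2*(-21)*(-1/20))/(2*(-21)*(-1/20) - 2) + 416611 = (272 + 21/10)/(21/10 - 2) + 416611 = (2741/10)/(⅒) + 416611 = 10*(2741/10) + 416611 = 2741 + 416611 = 419352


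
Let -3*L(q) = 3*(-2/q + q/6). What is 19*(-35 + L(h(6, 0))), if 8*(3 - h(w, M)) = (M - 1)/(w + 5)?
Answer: -92615443/139920 ≈ -661.92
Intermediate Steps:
h(w, M) = 3 - (-1 + M)/(8*(5 + w)) (h(w, M) = 3 - (M - 1)/(8*(w + 5)) = 3 - (-1 + M)/(8*(5 + w)))
L(q) = 2/q - q/6 (L(q) = -(-2/q + q/6) = -(q/2 - 6/q)/3 = 2/q - q/6)
19*(-35 + L(h(6, 0))) = 19*(-35 + (2/(((121 - 1*0 + 24*6)/(8*(5 + 6)))) - (121 - 1*0 + 24*6)/(48*(5 + 6)))) = 19*(-35 + (2/(((⅛)*(121 + 0 + 144)/11)) - (121 + 0 + 144)/(48*11))) = 19*(-35 + (2/(((⅛)*(1/11)*265)) - 265/(48*11))) = 19*(-35 + (2/(265/88) - ⅙*265/88)) = 19*(-35 + (2*(88/265) - 265/528)) = 19*(-35 + (176/265 - 265/528)) = 19*(-35 + 22703/139920) = 19*(-4874497/139920) = -92615443/139920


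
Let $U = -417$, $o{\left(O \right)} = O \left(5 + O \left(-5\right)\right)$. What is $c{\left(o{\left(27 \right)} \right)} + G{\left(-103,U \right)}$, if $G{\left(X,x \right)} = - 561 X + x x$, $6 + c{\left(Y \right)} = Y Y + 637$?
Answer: $12552403$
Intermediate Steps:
$o{\left(O \right)} = O \left(5 - 5 O\right)$
$c{\left(Y \right)} = 631 + Y^{2}$ ($c{\left(Y \right)} = -6 + \left(Y Y + 637\right) = -6 + \left(Y^{2} + 637\right) = -6 + \left(637 + Y^{2}\right) = 631 + Y^{2}$)
$G{\left(X,x \right)} = x^{2} - 561 X$ ($G{\left(X,x \right)} = - 561 X + x^{2} = x^{2} - 561 X$)
$c{\left(o{\left(27 \right)} \right)} + G{\left(-103,U \right)} = \left(631 + \left(5 \cdot 27 \left(1 - 27\right)\right)^{2}\right) - \left(-57783 - \left(-417\right)^{2}\right) = \left(631 + \left(5 \cdot 27 \left(1 - 27\right)\right)^{2}\right) + \left(173889 + 57783\right) = \left(631 + \left(5 \cdot 27 \left(-26\right)\right)^{2}\right) + 231672 = \left(631 + \left(-3510\right)^{2}\right) + 231672 = \left(631 + 12320100\right) + 231672 = 12320731 + 231672 = 12552403$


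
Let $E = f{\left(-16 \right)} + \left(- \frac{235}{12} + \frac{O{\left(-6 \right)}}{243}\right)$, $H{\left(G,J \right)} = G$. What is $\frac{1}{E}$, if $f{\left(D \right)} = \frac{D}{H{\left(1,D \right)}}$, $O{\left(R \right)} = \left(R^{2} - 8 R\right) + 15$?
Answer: $- \frac{108}{3799} \approx -0.028429$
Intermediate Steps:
$O{\left(R \right)} = 15 + R^{2} - 8 R$
$f{\left(D \right)} = D$ ($f{\left(D \right)} = \frac{D}{1} = D 1 = D$)
$E = - \frac{3799}{108}$ ($E = -16 - \left(\frac{235}{12} - \frac{15 + \left(-6\right)^{2} - -48}{243}\right) = -16 - \left(\frac{235}{12} - \left(15 + 36 + 48\right) \frac{1}{243}\right) = -16 + \left(- \frac{235}{12} + 99 \cdot \frac{1}{243}\right) = -16 + \left(- \frac{235}{12} + \frac{11}{27}\right) = -16 - \frac{2071}{108} = - \frac{3799}{108} \approx -35.176$)
$\frac{1}{E} = \frac{1}{- \frac{3799}{108}} = - \frac{108}{3799}$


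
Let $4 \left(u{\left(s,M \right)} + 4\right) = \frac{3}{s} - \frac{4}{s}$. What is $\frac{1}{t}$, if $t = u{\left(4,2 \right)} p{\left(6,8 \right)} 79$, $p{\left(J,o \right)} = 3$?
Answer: $- \frac{16}{15405} \approx -0.0010386$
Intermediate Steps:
$u{\left(s,M \right)} = -4 - \frac{1}{4 s}$ ($u{\left(s,M \right)} = -4 + \frac{\frac{3}{s} - \frac{4}{s}}{4} = -4 + \frac{\left(-1\right) \frac{1}{s}}{4} = -4 - \frac{1}{4 s}$)
$t = - \frac{15405}{16}$ ($t = \left(-4 - \frac{1}{4 \cdot 4}\right) 3 \cdot 79 = \left(-4 - \frac{1}{16}\right) 3 \cdot 79 = \left(- \frac{65}{16}\right) 3 \cdot 79 = \left(- \frac{195}{16}\right) 79 = - \frac{15405}{16} \approx -962.81$)
$\frac{1}{t} = \frac{1}{- \frac{15405}{16}} = - \frac{16}{15405}$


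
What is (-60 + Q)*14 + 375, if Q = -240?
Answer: -3825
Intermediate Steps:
(-60 + Q)*14 + 375 = (-60 - 240)*14 + 375 = -300*14 + 375 = -4200 + 375 = -3825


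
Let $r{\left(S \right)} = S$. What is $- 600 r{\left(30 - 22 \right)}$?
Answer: $-4800$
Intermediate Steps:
$- 600 r{\left(30 - 22 \right)} = - 600 \left(30 - 22\right) = \left(-600\right) 8 = -4800$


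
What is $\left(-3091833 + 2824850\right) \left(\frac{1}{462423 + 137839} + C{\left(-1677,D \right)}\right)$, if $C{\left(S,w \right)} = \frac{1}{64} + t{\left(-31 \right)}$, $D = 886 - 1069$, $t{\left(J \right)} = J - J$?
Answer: $- \frac{80138418229}{19208384} \approx -4172.1$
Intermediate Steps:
$t{\left(J \right)} = 0$
$D = -183$ ($D = 886 - 1069 = -183$)
$C{\left(S,w \right)} = \frac{1}{64}$ ($C{\left(S,w \right)} = \frac{1}{64} + 0 = \frac{1}{64}$)
$\left(-3091833 + 2824850\right) \left(\frac{1}{462423 + 137839} + C{\left(-1677,D \right)}\right) = \left(-3091833 + 2824850\right) \left(\frac{1}{462423 + 137839} + \frac{1}{64}\right) = - 266983 \left(\frac{1}{600262} + \frac{1}{64}\right) = \left(-266983\right) \frac{300163}{19208384} = - \frac{80138418229}{19208384}$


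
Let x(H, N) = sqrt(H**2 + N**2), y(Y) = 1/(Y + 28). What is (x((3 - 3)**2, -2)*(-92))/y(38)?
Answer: -12144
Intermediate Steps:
y(Y) = 1/(28 + Y)
(x((3 - 3)**2, -2)*(-92))/y(38) = (sqrt(((3 - 3)**2)**2 + (-2)**2)*(-92))/(1/(28 + 38)) = (sqrt((0**2)**2 + 4)*(-92))/(1/66) = (sqrt(0**2 + 4)*(-92))/(1/66) = (sqrt(0 + 4)*(-92))*66 = (sqrt(4)*(-92))*66 = (2*(-92))*66 = -184*66 = -12144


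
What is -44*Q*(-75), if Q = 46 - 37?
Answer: 29700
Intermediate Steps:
Q = 9
-44*Q*(-75) = -44*9*(-75) = -396*(-75) = 29700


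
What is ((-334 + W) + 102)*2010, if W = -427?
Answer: -1324590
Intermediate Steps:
((-334 + W) + 102)*2010 = ((-334 - 427) + 102)*2010 = (-761 + 102)*2010 = -659*2010 = -1324590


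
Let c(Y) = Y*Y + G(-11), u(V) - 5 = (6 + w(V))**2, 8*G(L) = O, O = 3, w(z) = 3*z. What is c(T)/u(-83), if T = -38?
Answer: 11555/472432 ≈ 0.024459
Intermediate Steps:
G(L) = 3/8 (G(L) = (1/8)*3 = 3/8)
u(V) = 5 + (6 + 3*V)**2
c(Y) = 3/8 + Y**2 (c(Y) = Y*Y + 3/8 = Y**2 + 3/8 = 3/8 + Y**2)
c(T)/u(-83) = (3/8 + (-38)**2)/(5 + 9*(2 - 83)**2) = (3/8 + 1444)/(5 + 9*(-81)**2) = 11555/(8*(5 + 9*6561)) = 11555/(8*(5 + 59049)) = (11555/8)/59054 = (11555/8)*(1/59054) = 11555/472432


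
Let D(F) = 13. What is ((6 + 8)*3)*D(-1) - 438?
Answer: 108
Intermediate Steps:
((6 + 8)*3)*D(-1) - 438 = ((6 + 8)*3)*13 - 438 = (14*3)*13 - 438 = 42*13 - 438 = 546 - 438 = 108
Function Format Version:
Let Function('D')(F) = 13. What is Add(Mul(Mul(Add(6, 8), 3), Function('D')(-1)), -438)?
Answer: 108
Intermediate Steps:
Add(Mul(Mul(Add(6, 8), 3), Function('D')(-1)), -438) = Add(Mul(Mul(Add(6, 8), 3), 13), -438) = Add(Mul(Mul(14, 3), 13), -438) = Add(Mul(42, 13), -438) = Add(546, -438) = 108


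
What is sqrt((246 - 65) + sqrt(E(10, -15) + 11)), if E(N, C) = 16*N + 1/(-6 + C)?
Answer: sqrt(79821 + 21*sqrt(75390))/21 ≈ 13.931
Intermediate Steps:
E(N, C) = 1/(-6 + C) + 16*N
sqrt((246 - 65) + sqrt(E(10, -15) + 11)) = sqrt((246 - 65) + sqrt((1 - 96*10 + 16*(-15)*10)/(-6 - 15) + 11)) = sqrt(181 + sqrt((1 - 960 - 2400)/(-21) + 11)) = sqrt(181 + sqrt(-1/21*(-3359) + 11)) = sqrt(181 + sqrt(3359/21 + 11)) = sqrt(181 + sqrt(3590/21)) = sqrt(181 + sqrt(75390)/21)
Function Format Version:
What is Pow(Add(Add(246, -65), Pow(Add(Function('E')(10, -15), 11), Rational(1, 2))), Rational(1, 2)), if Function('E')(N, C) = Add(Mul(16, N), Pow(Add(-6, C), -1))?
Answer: Mul(Rational(1, 21), Pow(Add(79821, Mul(21, Pow(75390, Rational(1, 2)))), Rational(1, 2))) ≈ 13.931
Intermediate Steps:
Function('E')(N, C) = Add(Pow(Add(-6, C), -1), Mul(16, N))
Pow(Add(Add(246, -65), Pow(Add(Function('E')(10, -15), 11), Rational(1, 2))), Rational(1, 2)) = Pow(Add(Add(246, -65), Pow(Add(Mul(Pow(Add(-6, -15), -1), Add(1, Mul(-96, 10), Mul(16, -15, 10))), 11), Rational(1, 2))), Rational(1, 2)) = Pow(Add(181, Pow(Add(Mul(Pow(-21, -1), Add(1, -960, -2400)), 11), Rational(1, 2))), Rational(1, 2)) = Pow(Add(181, Pow(Add(Mul(Rational(-1, 21), -3359), 11), Rational(1, 2))), Rational(1, 2)) = Pow(Add(181, Pow(Add(Rational(3359, 21), 11), Rational(1, 2))), Rational(1, 2)) = Pow(Add(181, Pow(Rational(3590, 21), Rational(1, 2))), Rational(1, 2)) = Pow(Add(181, Mul(Rational(1, 21), Pow(75390, Rational(1, 2)))), Rational(1, 2))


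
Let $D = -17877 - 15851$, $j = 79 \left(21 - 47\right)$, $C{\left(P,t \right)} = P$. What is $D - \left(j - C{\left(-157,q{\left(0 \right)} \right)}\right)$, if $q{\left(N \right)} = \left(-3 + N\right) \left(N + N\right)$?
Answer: $-31831$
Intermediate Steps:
$q{\left(N \right)} = 2 N \left(-3 + N\right)$ ($q{\left(N \right)} = \left(-3 + N\right) 2 N = 2 N \left(-3 + N\right)$)
$j = -2054$ ($j = 79 \left(-26\right) = -2054$)
$D = -33728$ ($D = -17877 - 15851 = -33728$)
$D - \left(j - C{\left(-157,q{\left(0 \right)} \right)}\right) = -33728 - -1897 = -33728 + \left(-157 + 2054\right) = -33728 + 1897 = -31831$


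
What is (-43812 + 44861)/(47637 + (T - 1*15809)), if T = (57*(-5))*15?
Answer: 1049/27553 ≈ 0.038072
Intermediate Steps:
T = -4275 (T = -285*15 = -4275)
(-43812 + 44861)/(47637 + (T - 1*15809)) = (-43812 + 44861)/(47637 + (-4275 - 1*15809)) = 1049/(47637 + (-4275 - 15809)) = 1049/(47637 - 20084) = 1049/27553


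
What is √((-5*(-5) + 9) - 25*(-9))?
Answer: √259 ≈ 16.093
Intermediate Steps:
√((-5*(-5) + 9) - 25*(-9)) = √((25 + 9) + 225) = √(34 + 225) = √259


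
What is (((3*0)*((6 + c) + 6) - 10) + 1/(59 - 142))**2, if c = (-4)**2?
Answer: 690561/6889 ≈ 100.24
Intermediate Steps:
c = 16
(((3*0)*((6 + c) + 6) - 10) + 1/(59 - 142))**2 = (((3*0)*((6 + 16) + 6) - 10) + 1/(59 - 142))**2 = ((0*(22 + 6) - 10) + 1/(-83))**2 = ((0*28 - 10) - 1/83)**2 = ((0 - 10) - 1/83)**2 = (-10 - 1/83)**2 = (-831/83)**2 = 690561/6889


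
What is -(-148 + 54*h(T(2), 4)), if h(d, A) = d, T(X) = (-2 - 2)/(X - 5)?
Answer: 76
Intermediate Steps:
T(X) = -4/(-5 + X)
-(-148 + 54*h(T(2), 4)) = -(-148 + 54*(-4/(-5 + 2))) = -(-148 + 54*(-4/(-3))) = -(-148 + 54*(-4*(-1/3))) = -(-148 + 54*(4/3)) = -(-148 + 72) = -1*(-76) = 76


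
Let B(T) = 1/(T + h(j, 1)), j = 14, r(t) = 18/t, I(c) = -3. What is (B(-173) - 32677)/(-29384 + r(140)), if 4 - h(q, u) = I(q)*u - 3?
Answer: 372844640/335269973 ≈ 1.1121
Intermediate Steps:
h(q, u) = 7 + 3*u (h(q, u) = 4 - (-3*u - 3) = 4 - (-3 - 3*u) = 4 + (3 + 3*u) = 7 + 3*u)
B(T) = 1/(10 + T) (B(T) = 1/(T + (7 + 3*1)) = 1/(T + (7 + 3)) = 1/(T + 10) = 1/(10 + T))
(B(-173) - 32677)/(-29384 + r(140)) = (1/(10 - 173) - 32677)/(-29384 + 18/140) = (1/(-163) - 32677)/(-29384 + 18*(1/140)) = (-1/163 - 32677)/(-29384 + 9/70) = -5326352/(163*(-2056871/70)) = -5326352/163*(-70/2056871) = 372844640/335269973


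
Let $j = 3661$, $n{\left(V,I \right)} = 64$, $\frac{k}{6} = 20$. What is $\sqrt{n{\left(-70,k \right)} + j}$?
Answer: $5 \sqrt{149} \approx 61.033$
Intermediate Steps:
$k = 120$ ($k = 6 \cdot 20 = 120$)
$\sqrt{n{\left(-70,k \right)} + j} = \sqrt{64 + 3661} = \sqrt{3725} = 5 \sqrt{149}$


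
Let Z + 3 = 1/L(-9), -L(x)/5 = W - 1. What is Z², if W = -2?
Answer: 1936/225 ≈ 8.6044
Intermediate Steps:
L(x) = 15 (L(x) = -5*(-2 - 1) = -5*(-3) = 15)
Z = -44/15 (Z = -3 + 1/15 = -44/15 ≈ -2.9333)
Z² = (-44/15)² = 1936/225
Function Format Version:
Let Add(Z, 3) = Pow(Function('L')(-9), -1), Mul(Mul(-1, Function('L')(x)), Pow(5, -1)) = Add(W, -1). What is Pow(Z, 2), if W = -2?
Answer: Rational(1936, 225) ≈ 8.6044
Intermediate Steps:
Function('L')(x) = 15 (Function('L')(x) = Mul(-5, Add(-2, -1)) = Mul(-5, -3) = 15)
Z = Rational(-44, 15) (Z = Add(-3, Pow(15, -1)) = Add(-3, Rational(1, 15)) = Rational(-44, 15) ≈ -2.9333)
Pow(Z, 2) = Pow(Rational(-44, 15), 2) = Rational(1936, 225)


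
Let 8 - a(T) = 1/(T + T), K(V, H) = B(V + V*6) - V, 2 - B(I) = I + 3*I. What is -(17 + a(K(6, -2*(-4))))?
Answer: -8601/344 ≈ -25.003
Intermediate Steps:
B(I) = 2 - 4*I (B(I) = 2 - (I + 3*I) = 2 - 4*I)
K(V, H) = 2 - 29*V (K(V, H) = (2 - 4*(V + V*6)) - V = (2 - 4*(V + 6*V)) - V = (2 - 28*V) - V = 2 - 29*V)
a(T) = 8 - 1/(2*T) (a(T) = 8 - 1/(T + T) = 8 - 1/(2*T))
-(17 + a(K(6, -2*(-4)))) = -(17 + (8 - 1/(2*(2 - 29*6)))) = -(17 + (8 - 1/(2*(2 - 174)))) = -(17 + (8 - 1/2/(-172))) = -(17 + (8 - 1/2*(-1/172))) = -(17 + (8 + 1/344)) = -(17 + 2753/344) = -1*8601/344 = -8601/344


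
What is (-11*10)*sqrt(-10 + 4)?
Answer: -110*I*sqrt(6) ≈ -269.44*I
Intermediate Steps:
(-11*10)*sqrt(-10 + 4) = -110*I*sqrt(6)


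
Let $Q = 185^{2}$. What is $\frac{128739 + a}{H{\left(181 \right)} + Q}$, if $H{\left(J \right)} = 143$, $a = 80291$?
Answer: $\frac{104515}{17184} \approx 6.0821$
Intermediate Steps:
$Q = 34225$
$\frac{128739 + a}{H{\left(181 \right)} + Q} = \frac{128739 + 80291}{143 + 34225} = \frac{209030}{34368} = 209030 \cdot \frac{1}{34368} = \frac{104515}{17184}$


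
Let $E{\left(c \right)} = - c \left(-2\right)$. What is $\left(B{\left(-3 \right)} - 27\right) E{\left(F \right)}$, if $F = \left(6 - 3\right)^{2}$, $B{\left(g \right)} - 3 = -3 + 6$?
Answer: $-378$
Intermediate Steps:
$B{\left(g \right)} = 6$ ($B{\left(g \right)} = 3 + \left(-3 + 6\right) = 3 + 3 = 6$)
$F = 9$ ($F = 3^{2} = 9$)
$E{\left(c \right)} = 2 c$ ($E{\left(c \right)} = - \left(-2\right) c = 2 c$)
$\left(B{\left(-3 \right)} - 27\right) E{\left(F \right)} = \left(6 - 27\right) 2 \cdot 9 = \left(-21\right) 18 = -378$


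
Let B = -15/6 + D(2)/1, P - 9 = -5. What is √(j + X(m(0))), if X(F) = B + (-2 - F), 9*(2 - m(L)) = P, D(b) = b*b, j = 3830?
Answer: √137806/6 ≈ 61.870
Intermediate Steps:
D(b) = b²
P = 4 (P = 9 - 5 = 4)
m(L) = 14/9 (m(L) = 2 - ⅑*4 = 2 - 4/9 = 14/9)
B = 3/2 (B = -15/6 + 2²/1 = -15*⅙ + 4*1 = -5/2 + 4 = 3/2 ≈ 1.5000)
X(F) = -½ - F (X(F) = 3/2 + (-2 - F) = -½ - F)
√(j + X(m(0))) = √(3830 + (-½ - 1*14/9)) = √(3830 + (-½ - 14/9)) = √(3830 - 37/18) = √(68903/18) = √137806/6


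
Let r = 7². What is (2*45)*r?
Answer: 4410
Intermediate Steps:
r = 49
(2*45)*r = (2*45)*49 = 90*49 = 4410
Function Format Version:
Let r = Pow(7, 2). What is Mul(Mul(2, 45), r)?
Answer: 4410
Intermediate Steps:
r = 49
Mul(Mul(2, 45), r) = Mul(Mul(2, 45), 49) = Mul(90, 49) = 4410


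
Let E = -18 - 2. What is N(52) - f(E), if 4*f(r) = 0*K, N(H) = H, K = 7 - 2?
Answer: 52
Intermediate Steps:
E = -20
K = 5
f(r) = 0 (f(r) = (0*5)/4 = (1/4)*0 = 0)
N(52) - f(E) = 52 - 1*0 = 52 + 0 = 52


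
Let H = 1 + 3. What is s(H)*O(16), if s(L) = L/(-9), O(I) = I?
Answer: -64/9 ≈ -7.1111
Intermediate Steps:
H = 4
s(L) = -L/9 (s(L) = L*(-⅑) = -L/9)
s(H)*O(16) = -⅑*4*16 = -4/9*16 = -64/9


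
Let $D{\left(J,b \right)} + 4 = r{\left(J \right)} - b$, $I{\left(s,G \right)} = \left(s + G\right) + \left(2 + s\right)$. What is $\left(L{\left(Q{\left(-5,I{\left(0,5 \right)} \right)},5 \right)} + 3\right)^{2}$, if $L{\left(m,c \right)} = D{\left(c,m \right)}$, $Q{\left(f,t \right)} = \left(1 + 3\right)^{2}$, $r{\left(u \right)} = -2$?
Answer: $361$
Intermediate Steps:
$I{\left(s,G \right)} = 2 + G + 2 s$ ($I{\left(s,G \right)} = \left(G + s\right) + \left(2 + s\right) = 2 + G + 2 s$)
$Q{\left(f,t \right)} = 16$ ($Q{\left(f,t \right)} = 4^{2} = 16$)
$D{\left(J,b \right)} = -6 - b$ ($D{\left(J,b \right)} = -4 - \left(2 + b\right) = -6 - b$)
$L{\left(m,c \right)} = -6 - m$
$\left(L{\left(Q{\left(-5,I{\left(0,5 \right)} \right)},5 \right)} + 3\right)^{2} = \left(\left(-6 - 16\right) + 3\right)^{2} = \left(-22 + 3\right)^{2} = \left(-19\right)^{2} = 361$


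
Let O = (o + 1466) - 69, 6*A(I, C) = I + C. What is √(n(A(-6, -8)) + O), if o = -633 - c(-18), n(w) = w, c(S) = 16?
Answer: √6711/3 ≈ 27.307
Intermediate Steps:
A(I, C) = C/6 + I/6 (A(I, C) = (I + C)/6 = (C + I)/6 = C/6 + I/6)
o = -649 (o = -633 - 1*16 = -633 - 16 = -649)
O = 748 (O = (-649 + 1466) - 69 = 817 - 69 = 748)
√(n(A(-6, -8)) + O) = √(((⅙)*(-8) + (⅙)*(-6)) + 748) = √((-4/3 - 1) + 748) = √(-7/3 + 748) = √(2237/3) = √6711/3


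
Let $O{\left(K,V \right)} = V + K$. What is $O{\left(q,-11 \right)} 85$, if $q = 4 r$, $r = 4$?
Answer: $425$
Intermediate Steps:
$q = 16$ ($q = 4 \cdot 4 = 16$)
$O{\left(K,V \right)} = K + V$
$O{\left(q,-11 \right)} 85 = \left(16 - 11\right) 85 = 5 \cdot 85 = 425$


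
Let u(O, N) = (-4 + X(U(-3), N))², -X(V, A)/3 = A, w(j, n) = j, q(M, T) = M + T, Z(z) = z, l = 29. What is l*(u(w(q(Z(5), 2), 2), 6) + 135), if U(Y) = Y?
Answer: 17951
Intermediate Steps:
X(V, A) = -3*A
u(O, N) = (-4 - 3*N)²
l*(u(w(q(Z(5), 2), 2), 6) + 135) = 29*((4 + 3*6)² + 135) = 29*((4 + 18)² + 135) = 29*(22² + 135) = 29*(484 + 135) = 29*619 = 17951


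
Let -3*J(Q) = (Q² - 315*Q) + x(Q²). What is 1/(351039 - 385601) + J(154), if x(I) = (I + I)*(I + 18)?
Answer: -12969117391077/34562 ≈ -3.7524e+8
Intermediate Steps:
x(I) = 2*I*(18 + I) (x(I) = (2*I)*(18 + I) = 2*I*(18 + I))
J(Q) = 105*Q - Q²/3 - 2*Q²*(18 + Q²)/3 (J(Q) = -((Q² - 315*Q) + 2*Q²*(18 + Q²))/3 = -(Q² - 315*Q + 2*Q²*(18 + Q²))/3 = 105*Q - Q²/3 - 2*Q²*(18 + Q²)/3)
1/(351039 - 385601) + J(154) = 1/(351039 - 385601) + (⅓)*154*(315 - 37*154 - 2*154³) = 1/(-34562) + (⅓)*154*(315 - 5698 - 2*3652264) = -1/34562 + (⅓)*154*(315 - 5698 - 7304528) = -1/34562 + (⅓)*154*(-7309911) = -1/34562 - 375242098 = -12969117391077/34562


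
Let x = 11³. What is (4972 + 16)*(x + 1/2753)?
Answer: 18277249072/2753 ≈ 6.6390e+6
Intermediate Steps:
x = 1331
(4972 + 16)*(x + 1/2753) = (4972 + 16)*(1331 + 1/2753) = 4988*(1331 + 1/2753) = 4988*(3664244/2753) = 18277249072/2753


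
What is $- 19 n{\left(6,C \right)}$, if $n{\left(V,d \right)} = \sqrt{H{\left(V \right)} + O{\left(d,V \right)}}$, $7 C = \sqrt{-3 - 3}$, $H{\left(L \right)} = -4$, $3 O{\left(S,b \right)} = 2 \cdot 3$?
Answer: $- 19 i \sqrt{2} \approx - 26.87 i$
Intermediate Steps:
$O{\left(S,b \right)} = 2$ ($O{\left(S,b \right)} = \frac{2 \cdot 3}{3} = \frac{1}{3} \cdot 6 = 2$)
$C = \frac{i \sqrt{6}}{7}$ ($C = \frac{\sqrt{-3 - 3}}{7} = \frac{\sqrt{-6}}{7} = \frac{i \sqrt{6}}{7} \approx 0.34993 i$)
$n{\left(V,d \right)} = i \sqrt{2}$ ($n{\left(V,d \right)} = \sqrt{-4 + 2} = \sqrt{-2} = i \sqrt{2}$)
$- 19 n{\left(6,C \right)} = - 19 i \sqrt{2}$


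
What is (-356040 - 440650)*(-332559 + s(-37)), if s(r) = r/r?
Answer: 264945633020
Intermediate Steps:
s(r) = 1
(-356040 - 440650)*(-332559 + s(-37)) = (-356040 - 440650)*(-332559 + 1) = -796690*(-332558) = 264945633020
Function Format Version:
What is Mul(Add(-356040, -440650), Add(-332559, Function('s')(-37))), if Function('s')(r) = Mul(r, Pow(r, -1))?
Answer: 264945633020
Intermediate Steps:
Function('s')(r) = 1
Mul(Add(-356040, -440650), Add(-332559, Function('s')(-37))) = Mul(Add(-356040, -440650), Add(-332559, 1)) = Mul(-796690, -332558) = 264945633020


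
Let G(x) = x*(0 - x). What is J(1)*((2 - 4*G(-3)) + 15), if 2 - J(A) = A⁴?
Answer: 53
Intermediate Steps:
J(A) = 2 - A⁴
G(x) = -x² (G(x) = x*(-x) = -x²)
J(1)*((2 - 4*G(-3)) + 15) = (2 - 1*1⁴)*((2 - (-4)*(-3)²) + 15) = (2 - 1*1)*((2 - (-4)*9) + 15) = (2 - 1)*((2 - 4*(-9)) + 15) = 1*((2 + 36) + 15) = 1*(38 + 15) = 1*53 = 53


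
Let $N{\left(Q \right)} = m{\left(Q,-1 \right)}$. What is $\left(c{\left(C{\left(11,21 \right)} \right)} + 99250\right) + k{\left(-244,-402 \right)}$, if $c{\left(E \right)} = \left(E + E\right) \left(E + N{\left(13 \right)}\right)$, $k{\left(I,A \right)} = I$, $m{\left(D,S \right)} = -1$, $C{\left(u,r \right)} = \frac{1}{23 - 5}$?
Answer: $\frac{16038955}{162} \approx 99006.0$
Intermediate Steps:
$C{\left(u,r \right)} = \frac{1}{18}$
$N{\left(Q \right)} = -1$
$c{\left(E \right)} = 2 E \left(-1 + E\right)$ ($c{\left(E \right)} = \left(E + E\right) \left(E - 1\right) = 2 E \left(-1 + E\right)$)
$\left(c{\left(C{\left(11,21 \right)} \right)} + 99250\right) + k{\left(-244,-402 \right)} = \left(2 \cdot \frac{1}{18} \left(-1 + \frac{1}{18}\right) + 99250\right) - 244 = \left(2 \cdot \frac{1}{18} \left(- \frac{17}{18}\right) + 99250\right) - 244 = \left(- \frac{17}{162} + 99250\right) - 244 = \frac{16078483}{162} - 244 = \frac{16038955}{162}$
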